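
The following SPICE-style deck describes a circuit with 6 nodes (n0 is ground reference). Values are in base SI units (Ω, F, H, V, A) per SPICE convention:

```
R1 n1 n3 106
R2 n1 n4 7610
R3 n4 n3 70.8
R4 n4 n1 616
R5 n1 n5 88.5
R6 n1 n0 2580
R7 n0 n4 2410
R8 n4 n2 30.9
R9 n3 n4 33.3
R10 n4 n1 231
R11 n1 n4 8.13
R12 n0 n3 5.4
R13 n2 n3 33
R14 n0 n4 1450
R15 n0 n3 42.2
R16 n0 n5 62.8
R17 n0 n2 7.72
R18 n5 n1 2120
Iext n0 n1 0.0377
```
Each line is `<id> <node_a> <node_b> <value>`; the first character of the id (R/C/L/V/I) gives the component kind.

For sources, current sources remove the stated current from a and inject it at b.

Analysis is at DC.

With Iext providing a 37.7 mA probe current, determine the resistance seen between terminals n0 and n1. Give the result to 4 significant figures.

Apply KCL at each of the 5 non-ground nodes and solve the resulting linear system.
Node n1: branches {R1, R2, R4, R5, R6, R10, R11, R18, Iext} → V_1 = 0.6640
Node n2: branches {R8, R13, R17} → V_2 = 0.09134
Node n3: branches {R1, R3, R9, R12, R13, R15} → V_3 = 0.09872
Node n4: branches {R2, R3, R4, R7, R8, R9, R10, R11, R14} → V_4 = 0.4500
Node n5: branches {R5, R16, R18} → V_5 = 0.2822

R_eq = 17.61 Ω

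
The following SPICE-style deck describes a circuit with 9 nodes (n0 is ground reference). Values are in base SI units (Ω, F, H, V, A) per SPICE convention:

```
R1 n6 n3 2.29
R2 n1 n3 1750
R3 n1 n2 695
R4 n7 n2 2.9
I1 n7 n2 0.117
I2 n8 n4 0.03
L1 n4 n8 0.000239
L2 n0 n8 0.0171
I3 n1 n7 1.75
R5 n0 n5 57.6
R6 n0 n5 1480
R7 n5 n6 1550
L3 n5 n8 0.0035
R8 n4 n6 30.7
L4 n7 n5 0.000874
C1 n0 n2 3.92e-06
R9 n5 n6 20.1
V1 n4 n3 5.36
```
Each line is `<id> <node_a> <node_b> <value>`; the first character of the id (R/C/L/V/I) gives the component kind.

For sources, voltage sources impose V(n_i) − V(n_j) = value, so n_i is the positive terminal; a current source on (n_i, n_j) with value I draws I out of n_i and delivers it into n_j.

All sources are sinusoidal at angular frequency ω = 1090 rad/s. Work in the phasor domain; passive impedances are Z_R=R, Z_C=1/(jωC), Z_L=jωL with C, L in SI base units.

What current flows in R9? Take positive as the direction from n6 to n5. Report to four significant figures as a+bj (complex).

MNA unknowns: 8 node voltages V₁..V_8 plus 1 source current (V1)
R1: Y=0.4367+0.000j on G[6,3]
R2: Y=0.0005714+0.000j on G[1,3]
R3: Y=0.001439+0.000j on G[1,2]
R4: Y=0.3448+0.000j on G[7,2]
I1: z[7]−=0.117, z[2]+=0.117
I2: z[8]−=0.03, z[4]+=0.03
L1: Y=0.000-3.839j on G[4,8]
L2: Y=0.000-0.05365j on G[0,8]
I3: z[1]−=1.75, z[7]+=1.75
R5: Y=0.01736+0.000j on G[0,5]
R6: Y=0.0006757+0.000j on G[0,5]
R7: Y=0.0006452+0.000j on G[5,6]
L3: Y=0.000-0.2621j on G[5,8]
R8: Y=0.03257+0.000j on G[4,6]
L4: Y=0.000-1.050j on G[7,5]
C1: Y=0.000+0.004273j on G[0,2]
R9: Y=0.04975+0.000j on G[5,6]
V1: row V4−V3=5.36, i_V1 at 4,3
solve → V1=-874.2+1.080j, V2=-2.979+1.526j, V3=-5.270-0.04222j, V4=0.09007-0.04222j, V5=0.3091+1.011j, V6=-4.393+0.05996j, V7=0.2976+1.491j, V8=0.1027+0.01758j
aux → i_V1=0.1135-0.04526j

-0.2339-0.04733j A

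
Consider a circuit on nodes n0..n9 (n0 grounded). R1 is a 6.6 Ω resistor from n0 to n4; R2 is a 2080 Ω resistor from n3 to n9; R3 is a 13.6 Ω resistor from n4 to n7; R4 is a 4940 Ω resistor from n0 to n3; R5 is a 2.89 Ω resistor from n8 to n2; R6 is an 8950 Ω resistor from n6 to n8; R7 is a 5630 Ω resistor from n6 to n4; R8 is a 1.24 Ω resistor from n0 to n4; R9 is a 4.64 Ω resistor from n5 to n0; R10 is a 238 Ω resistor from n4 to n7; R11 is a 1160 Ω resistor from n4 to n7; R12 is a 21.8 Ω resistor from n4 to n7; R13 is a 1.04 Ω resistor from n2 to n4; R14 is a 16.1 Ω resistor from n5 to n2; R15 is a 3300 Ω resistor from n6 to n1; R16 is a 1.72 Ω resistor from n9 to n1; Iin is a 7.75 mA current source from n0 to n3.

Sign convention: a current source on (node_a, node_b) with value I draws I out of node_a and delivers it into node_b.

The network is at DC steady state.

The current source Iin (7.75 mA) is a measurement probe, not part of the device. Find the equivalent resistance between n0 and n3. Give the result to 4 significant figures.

Apply KCL at each of the 9 non-ground nodes and solve the resulting linear system.
Node n1: branches {R15, R16} → V_1 = 18.78
Node n2: branches {R5, R13, R14} → V_2 = 0.003649
Node n3: branches {R2, R4, Iin} → V_3 = 24.56
Node n4: branches {R1, R3, R7, R8, R10, R11, R12, R13} → V_4 = 0.002717
Node n5: branches {R9, R14} → V_5 = 0.0008164
Node n6: branches {R6, R7, R15} → V_6 = 9.607
Node n7: branches {R3, R10, R11, R12} → V_7 = 0.002717
Node n8: branches {R5, R6} → V_8 = 0.006749
Node n9: branches {R2, R16} → V_9 = 18.78

R_eq = 3169. Ω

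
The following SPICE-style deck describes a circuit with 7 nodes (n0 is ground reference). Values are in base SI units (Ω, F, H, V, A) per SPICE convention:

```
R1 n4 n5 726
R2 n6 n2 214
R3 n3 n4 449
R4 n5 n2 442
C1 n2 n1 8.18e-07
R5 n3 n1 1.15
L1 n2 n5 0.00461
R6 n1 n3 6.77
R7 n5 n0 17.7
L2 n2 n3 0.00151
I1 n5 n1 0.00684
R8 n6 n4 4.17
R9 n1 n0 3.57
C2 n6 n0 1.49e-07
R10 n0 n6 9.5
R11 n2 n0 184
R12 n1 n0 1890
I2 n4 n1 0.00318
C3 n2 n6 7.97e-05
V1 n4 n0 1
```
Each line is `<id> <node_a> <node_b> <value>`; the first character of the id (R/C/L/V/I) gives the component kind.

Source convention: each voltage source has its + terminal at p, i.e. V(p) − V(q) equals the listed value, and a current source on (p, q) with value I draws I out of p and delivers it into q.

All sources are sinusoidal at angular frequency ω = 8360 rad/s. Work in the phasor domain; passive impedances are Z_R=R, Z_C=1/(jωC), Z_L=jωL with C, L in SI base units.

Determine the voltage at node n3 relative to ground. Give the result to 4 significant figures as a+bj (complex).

MNA unknowns: 6 node voltages V₁..V_6 plus 1 source current (V1)
R1: Y=0.001377+0.000j on G[4,5]
R2: Y=0.004673+0.000j on G[6,2]
R3: Y=0.002227+0.000j on G[3,4]
R4: Y=0.002262+0.000j on G[5,2]
C1: Y=0.000+0.006838j on G[2,1]
R5: Y=0.8696+0.000j on G[3,1]
L1: Y=0.000-0.02595j on G[2,5]
R6: Y=0.1477+0.000j on G[1,3]
R7: Y=0.05650+0.000j on G[5,0]
L2: Y=0.000-0.07922j on G[2,3]
I1: z[5]−=0.00684, z[1]+=0.00684
R8: Y=0.2398+0.000j on G[6,4]
R9: Y=0.2801+0.000j on G[1,0]
C2: Y=0.000+0.001246j on G[6,0]
R10: Y=0.1053+0.000j on G[0,6]
R11: Y=0.005435+0.000j on G[2,0]
R12: Y=0.0005291+0.000j on G[1,0]
I2: z[4]−=0.00318, z[1]+=0.00318
C3: Y=0.000+0.6663j on G[2,6]
V1: row V4−V0=1, i_V1 at 4,0
solve → V1=0.1345-0.1220j, V2=0.6446+0.1949j, V3=0.1639-0.1591j, V4=1.000+0.000j, V5=0.1133-0.2219j, V6=0.5755+0.1323j
aux → i_V1=-0.1081+0.03107j

0.1639-0.1591j V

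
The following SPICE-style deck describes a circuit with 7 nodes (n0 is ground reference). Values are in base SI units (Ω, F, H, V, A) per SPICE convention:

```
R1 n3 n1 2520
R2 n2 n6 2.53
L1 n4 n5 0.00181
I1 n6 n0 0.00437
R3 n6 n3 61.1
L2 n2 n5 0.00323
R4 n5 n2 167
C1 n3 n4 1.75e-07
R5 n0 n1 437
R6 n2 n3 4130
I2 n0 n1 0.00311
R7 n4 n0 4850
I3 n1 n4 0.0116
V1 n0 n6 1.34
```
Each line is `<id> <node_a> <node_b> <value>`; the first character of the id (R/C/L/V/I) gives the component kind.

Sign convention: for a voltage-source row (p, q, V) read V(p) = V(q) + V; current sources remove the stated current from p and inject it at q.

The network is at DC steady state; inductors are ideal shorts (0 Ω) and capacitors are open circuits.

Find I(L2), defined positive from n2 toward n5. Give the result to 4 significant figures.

-0.01187 A

Apply KCL at each of the 6 non-ground nodes and solve the resulting linear system.
Node n1: branches {R1, R5, I2, I3} → V_1 = -3.367
Node n2: branches {R2, L2, R4, R6} → V_2 = -1.310
Node n3: branches {R1, R3, C1, R6} → V_3 = -1.387
Node n4: branches {L1, C1, R7, I3} → V_4 = -1.310
Node n5: branches {L1, L2, R4} → V_5 = -1.310
Node n6: branches {R2, I1, R3, V1} → V_6 = -1.340
Source currents: i(L1)=0.01187, i(L2)=-0.01187, i(V1)=-0.006714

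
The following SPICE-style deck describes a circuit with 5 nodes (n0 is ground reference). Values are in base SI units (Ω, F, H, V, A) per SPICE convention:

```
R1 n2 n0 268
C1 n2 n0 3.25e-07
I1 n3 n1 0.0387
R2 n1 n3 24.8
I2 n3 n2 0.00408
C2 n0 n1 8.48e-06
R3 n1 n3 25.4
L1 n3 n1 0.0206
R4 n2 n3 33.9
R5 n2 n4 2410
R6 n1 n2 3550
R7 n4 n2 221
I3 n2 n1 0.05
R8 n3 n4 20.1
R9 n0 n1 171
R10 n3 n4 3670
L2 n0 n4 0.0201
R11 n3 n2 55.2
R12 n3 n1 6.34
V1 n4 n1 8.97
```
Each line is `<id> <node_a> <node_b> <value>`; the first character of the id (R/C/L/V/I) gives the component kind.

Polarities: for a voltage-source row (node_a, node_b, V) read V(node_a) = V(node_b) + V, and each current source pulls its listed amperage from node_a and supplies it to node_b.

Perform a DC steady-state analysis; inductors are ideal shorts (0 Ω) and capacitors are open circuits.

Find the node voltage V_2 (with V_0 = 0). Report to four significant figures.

Apply KCL at each of the 4 non-ground nodes and solve the resulting linear system.
Node n1: branches {I1, R2, C2, R3, L1, R6, I3, R9, R12, V1} → V_1 = -8.970
Node n2: branches {R1, C1, I2, R4, R5, R6, R7, I3, R11} → V_2 = -8.407
Node n3: branches {I1, R2, I2, R3, L1, R4, R8, R10, R11, R12} → V_3 = -8.970
Node n4: branches {R5, R7, R8, R10, L2, V1} → V_4 = 0.000
Source currents: i(L1)=0.4328, i(L2)=-0.08382, i(V1)=-0.5741

-8.407 V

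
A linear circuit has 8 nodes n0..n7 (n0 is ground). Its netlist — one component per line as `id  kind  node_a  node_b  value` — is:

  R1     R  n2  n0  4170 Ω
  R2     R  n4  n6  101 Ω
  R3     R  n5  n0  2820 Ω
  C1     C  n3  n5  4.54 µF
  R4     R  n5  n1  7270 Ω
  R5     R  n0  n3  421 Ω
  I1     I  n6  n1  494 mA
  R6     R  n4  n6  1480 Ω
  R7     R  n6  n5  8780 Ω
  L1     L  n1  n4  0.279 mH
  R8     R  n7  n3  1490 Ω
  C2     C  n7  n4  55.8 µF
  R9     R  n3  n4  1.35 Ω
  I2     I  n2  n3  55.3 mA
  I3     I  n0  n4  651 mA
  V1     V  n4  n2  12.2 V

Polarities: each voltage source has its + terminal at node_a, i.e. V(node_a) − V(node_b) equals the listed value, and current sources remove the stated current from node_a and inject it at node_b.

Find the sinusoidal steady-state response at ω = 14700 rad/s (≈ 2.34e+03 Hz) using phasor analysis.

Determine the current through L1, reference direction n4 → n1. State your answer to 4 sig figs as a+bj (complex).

MNA unknowns: 7 node voltages V₁..V_7 plus 1 source current (V1)
R1: Y=0.0002398+0.000j on G[2,0]
R2: Y=0.009901+0.000j on G[4,6]
R3: Y=0.0003546+0.000j on G[5,0]
C1: Y=0.000+0.06674j on G[3,5]
R4: Y=0.0001376+0.000j on G[5,1]
R5: Y=0.002375+0.000j on G[0,3]
I1: z[6]−=0.494, z[1]+=0.494
R6: Y=0.0006757+0.000j on G[4,6]
R7: Y=0.0001139+0.000j on G[6,5]
L1: Y=0.000-0.2438j on G[1,4]
R8: Y=0.0006711+0.000j on G[7,3]
C2: Y=0.000+0.8203j on G[7,4]
R9: Y=0.7407+0.000j on G[3,4]
I2: z[2]−=0.0553, z[3]+=0.0553
I3: z[0]−=0.651, z[4]+=0.651
V1: row V4−V2=12.2, i_V1 at 4,2
solve → V1=220.9+1.877j, V2=208.7-0.1487j, V3=220.1-0.1488j, V4=220.9-0.1487j, V5=220.1+1.097j, V6=174.7-0.1354j, V7=220.9-0.1481j
aux → i_V1=0.1053-3.565e-05j

-0.4939+0.0001073j A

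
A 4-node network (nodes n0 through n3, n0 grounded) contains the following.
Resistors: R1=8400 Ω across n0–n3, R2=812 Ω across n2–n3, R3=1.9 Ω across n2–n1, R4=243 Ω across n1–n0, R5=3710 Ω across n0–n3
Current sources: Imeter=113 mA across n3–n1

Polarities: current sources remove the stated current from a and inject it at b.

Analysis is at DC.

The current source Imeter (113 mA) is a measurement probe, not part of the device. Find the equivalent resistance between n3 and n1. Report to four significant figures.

R_eq = 631.4 Ω

Apply KCL at each of the 3 non-ground nodes and solve the resulting linear system.
Node n1: branches {R3, R4, Imeter} → V_1 = 6.156
Node n2: branches {R2, R3} → V_2 = 5.990
Node n3: branches {R1, R2, R5, Imeter} → V_3 = -65.20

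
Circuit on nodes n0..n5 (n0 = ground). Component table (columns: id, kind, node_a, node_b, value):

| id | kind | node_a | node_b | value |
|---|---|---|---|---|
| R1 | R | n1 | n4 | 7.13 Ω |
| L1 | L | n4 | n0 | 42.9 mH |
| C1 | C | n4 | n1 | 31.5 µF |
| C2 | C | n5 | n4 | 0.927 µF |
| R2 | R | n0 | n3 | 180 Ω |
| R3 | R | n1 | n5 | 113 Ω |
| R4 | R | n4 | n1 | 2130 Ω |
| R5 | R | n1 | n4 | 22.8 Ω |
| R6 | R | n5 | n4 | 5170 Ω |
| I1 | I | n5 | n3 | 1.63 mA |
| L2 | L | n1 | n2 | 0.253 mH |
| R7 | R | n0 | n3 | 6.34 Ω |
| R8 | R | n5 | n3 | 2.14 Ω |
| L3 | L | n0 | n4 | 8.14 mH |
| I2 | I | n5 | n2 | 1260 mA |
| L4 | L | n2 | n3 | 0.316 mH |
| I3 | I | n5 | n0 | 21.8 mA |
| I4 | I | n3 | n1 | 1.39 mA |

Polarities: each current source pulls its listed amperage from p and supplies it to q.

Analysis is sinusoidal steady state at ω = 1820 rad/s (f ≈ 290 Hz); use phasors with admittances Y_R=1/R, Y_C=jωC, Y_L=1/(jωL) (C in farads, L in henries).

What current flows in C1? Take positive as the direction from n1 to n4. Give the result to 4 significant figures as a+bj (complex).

Apply KCL at each of the 5 non-ground nodes and solve the resulting linear system.
Node n1: branches {R1, C1, R3, R4, R5, L2, I4} → V_1 = -0.2423+0.4664j
Node n2: branches {L2, I2, L4} → V_2 = -0.2627+0.4884j
Node n3: branches {R2, I1, R7, R8, L4, I4} → V_3 = -0.2882-0.2087j
Node n4: branches {R1, L1, C1, C2, R4, R5, R6, L3} → V_4 = -0.4244+0.3144j
Node n5: branches {C2, R3, R6, I1, R8, I2, I3} → V_5 = -2.984-0.1869j

-0.008715+0.01044j A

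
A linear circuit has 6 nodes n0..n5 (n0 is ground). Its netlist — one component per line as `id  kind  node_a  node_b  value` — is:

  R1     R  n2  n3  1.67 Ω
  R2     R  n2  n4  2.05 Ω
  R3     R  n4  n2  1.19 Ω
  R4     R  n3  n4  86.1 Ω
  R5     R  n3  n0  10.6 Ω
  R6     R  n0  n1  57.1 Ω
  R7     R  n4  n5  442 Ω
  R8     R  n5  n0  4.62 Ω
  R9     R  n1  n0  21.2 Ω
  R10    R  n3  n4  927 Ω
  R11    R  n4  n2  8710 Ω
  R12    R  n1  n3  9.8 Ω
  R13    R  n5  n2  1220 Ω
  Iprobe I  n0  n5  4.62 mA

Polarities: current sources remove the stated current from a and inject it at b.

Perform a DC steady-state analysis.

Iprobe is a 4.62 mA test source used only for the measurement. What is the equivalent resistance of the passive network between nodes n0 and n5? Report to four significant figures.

R_eq = 4.557 Ω

MNA unknowns: 5 node voltages V₁..V_5
R1: Y=0.5988 on G[2,3]
R2: Y=0.4878 on G[2,4]
R3: Y=0.8403 on G[4,2]
R4: Y=0.01161 on G[3,4]
R5: Y=0.09434 on G[3,0]
R6: Y=0.01751 on G[0,1]
R7: Y=0.002262 on G[4,5]
R8: Y=0.2165 on G[5,0]
R9: Y=0.04717 on G[1,0]
R10: Y=0.001079 on G[3,4]
R11: Y=0.0001148 on G[4,2]
R12: Y=0.1020 on G[1,3]
R13: Y=0.0008197 on G[5,2]
Iprobe: z[0]−=0.00462, z[5]+=0.00462
solve → V1=0.0002881, V2=0.0005731, V3=0.0004707, V4=0.0006067, V5=0.02105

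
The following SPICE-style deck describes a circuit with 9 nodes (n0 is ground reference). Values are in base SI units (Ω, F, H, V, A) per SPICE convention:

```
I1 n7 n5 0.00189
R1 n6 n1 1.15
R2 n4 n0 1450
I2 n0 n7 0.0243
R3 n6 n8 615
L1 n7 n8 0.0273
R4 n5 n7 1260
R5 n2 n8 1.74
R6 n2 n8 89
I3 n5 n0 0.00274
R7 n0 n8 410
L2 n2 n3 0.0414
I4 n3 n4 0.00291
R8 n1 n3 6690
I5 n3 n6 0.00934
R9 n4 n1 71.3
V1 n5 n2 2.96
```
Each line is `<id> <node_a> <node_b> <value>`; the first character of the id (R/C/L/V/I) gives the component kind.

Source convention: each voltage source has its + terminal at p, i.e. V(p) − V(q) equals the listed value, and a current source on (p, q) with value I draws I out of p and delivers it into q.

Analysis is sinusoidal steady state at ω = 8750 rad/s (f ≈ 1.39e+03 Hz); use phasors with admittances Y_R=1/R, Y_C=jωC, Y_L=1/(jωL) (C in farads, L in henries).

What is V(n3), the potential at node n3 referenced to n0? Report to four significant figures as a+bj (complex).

Apply KCL at each of the 8 non-ground nodes and solve the resulting linear system.
Node n1: branches {R1, R8, R9} → V_1 = 9.503-0.2179j
Node n2: branches {R5, R6, L2, V1} → V_2 = 6.199+0.06745j
Node n3: branches {L2, I4, R8, I5} → V_3 = 5.984-4.180j
Node n4: branches {R2, I4, R9} → V_4 = 9.255-0.2077j
Node n5: branches {I1, R4, I3, V1} → V_5 = 9.159+0.06745j
Node n6: branches {R1, R3, I5} → V_6 = 9.507-0.2174j
Node n7: branches {I1, I2, L1, R4} → V_7 = 7.303+5.764j
Node n8: branches {R3, L1, R5, R6, R7} → V_8 = 6.223+0.05872j
Source currents: i(V1)=-0.002323+0.004521j

5.984-4.180j V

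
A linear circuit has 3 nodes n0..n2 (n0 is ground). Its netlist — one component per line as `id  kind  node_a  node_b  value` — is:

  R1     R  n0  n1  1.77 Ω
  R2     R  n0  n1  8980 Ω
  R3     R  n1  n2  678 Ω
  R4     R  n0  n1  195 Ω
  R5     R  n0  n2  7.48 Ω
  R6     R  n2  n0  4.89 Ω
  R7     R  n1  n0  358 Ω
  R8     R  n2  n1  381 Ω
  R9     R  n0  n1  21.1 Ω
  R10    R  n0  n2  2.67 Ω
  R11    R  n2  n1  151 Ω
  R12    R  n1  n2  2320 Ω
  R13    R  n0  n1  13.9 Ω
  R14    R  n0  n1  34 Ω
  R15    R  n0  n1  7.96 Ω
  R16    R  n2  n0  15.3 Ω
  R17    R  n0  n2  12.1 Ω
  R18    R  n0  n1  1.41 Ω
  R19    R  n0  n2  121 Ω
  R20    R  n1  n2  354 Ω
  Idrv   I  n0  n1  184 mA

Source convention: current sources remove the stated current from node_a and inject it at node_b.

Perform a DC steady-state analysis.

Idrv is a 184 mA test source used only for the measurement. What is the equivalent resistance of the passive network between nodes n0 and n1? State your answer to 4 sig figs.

R_eq = 0.6368 Ω

MNA unknowns: 2 node voltages V₁..V_2
R1: Y=0.5650 on G[0,1]
R2: Y=0.0001114 on G[0,1]
R3: Y=0.001475 on G[1,2]
R4: Y=0.005128 on G[0,1]
R5: Y=0.1337 on G[0,2]
R6: Y=0.2045 on G[2,0]
R7: Y=0.002793 on G[1,0]
R8: Y=0.002625 on G[2,1]
R9: Y=0.04739 on G[0,1]
R10: Y=0.3745 on G[0,2]
R11: Y=0.006623 on G[2,1]
R12: Y=0.0004310 on G[1,2]
R13: Y=0.07194 on G[0,1]
R14: Y=0.02941 on G[0,1]
R15: Y=0.1256 on G[0,1]
R16: Y=0.06536 on G[2,0]
R17: Y=0.08264 on G[0,2]
R18: Y=0.7092 on G[0,1]
R19: Y=0.008264 on G[0,2]
R20: Y=0.002825 on G[1,2]
Idrv: z[0]−=0.184, z[1]+=0.184
solve → V1=0.1172, V2=0.001855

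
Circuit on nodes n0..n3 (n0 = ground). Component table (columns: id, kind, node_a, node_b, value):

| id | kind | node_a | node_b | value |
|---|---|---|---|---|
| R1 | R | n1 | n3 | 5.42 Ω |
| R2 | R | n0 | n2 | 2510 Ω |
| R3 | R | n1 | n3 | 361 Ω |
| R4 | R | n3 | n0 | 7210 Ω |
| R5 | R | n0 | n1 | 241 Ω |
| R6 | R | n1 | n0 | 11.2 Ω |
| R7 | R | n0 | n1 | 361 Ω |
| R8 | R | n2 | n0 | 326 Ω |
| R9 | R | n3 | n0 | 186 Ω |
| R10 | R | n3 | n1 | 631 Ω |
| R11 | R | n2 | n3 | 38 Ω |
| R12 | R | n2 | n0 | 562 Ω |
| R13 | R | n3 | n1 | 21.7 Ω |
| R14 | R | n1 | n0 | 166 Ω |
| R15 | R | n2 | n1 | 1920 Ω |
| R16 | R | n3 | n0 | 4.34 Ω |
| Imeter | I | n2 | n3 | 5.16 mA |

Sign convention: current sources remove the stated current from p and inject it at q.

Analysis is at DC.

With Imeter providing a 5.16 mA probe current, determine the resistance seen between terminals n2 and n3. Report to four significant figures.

MNA unknowns: 3 node voltages V₁..V_3
R1: Y=0.1845 on G[1,3]
R2: Y=0.0003984 on G[0,2]
R3: Y=0.002770 on G[1,3]
R4: Y=0.0001387 on G[3,0]
R5: Y=0.004149 on G[0,1]
R6: Y=0.08929 on G[1,0]
R7: Y=0.002770 on G[0,1]
R8: Y=0.003067 on G[2,0]
R9: Y=0.005376 on G[3,0]
R10: Y=0.001585 on G[3,1]
R11: Y=0.02632 on G[2,3]
R12: Y=0.001779 on G[2,0]
R13: Y=0.04608 on G[3,1]
R14: Y=0.006024 on G[1,0]
R15: Y=0.0005208 on G[2,1]
R16: Y=0.2304 on G[3,0]
Imeter: z[2]−=0.00516, z[3]+=0.00516
solve → V1=0.001696, V2=-0.1585, V3=0.002789

R_eq = 31.26 Ω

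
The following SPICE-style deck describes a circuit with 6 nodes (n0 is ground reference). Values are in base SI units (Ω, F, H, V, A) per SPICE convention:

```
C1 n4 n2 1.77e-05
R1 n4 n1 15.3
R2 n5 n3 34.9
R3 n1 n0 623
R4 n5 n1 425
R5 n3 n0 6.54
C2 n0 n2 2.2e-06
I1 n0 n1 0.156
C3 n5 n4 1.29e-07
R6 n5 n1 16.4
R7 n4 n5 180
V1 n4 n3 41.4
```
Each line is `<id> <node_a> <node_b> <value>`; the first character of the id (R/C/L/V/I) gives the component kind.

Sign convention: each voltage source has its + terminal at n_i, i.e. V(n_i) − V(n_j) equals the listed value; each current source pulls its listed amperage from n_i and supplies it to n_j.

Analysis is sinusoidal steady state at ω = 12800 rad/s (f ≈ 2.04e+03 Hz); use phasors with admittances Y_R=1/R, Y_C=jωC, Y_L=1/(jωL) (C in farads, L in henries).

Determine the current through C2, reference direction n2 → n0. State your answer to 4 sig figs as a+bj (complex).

0.1665+1.026j A

MNA unknowns: 5 node voltages V₁..V_5 plus 1 source current (V1)
C1: Y=0.000+0.2266j on G[4,2]
R1: Y=0.06536+0.000j on G[4,1]
R2: Y=0.02865+0.000j on G[5,3]
R3: Y=0.001605+0.000j on G[1,0]
R4: Y=0.002353+0.000j on G[5,1]
R5: Y=0.1529+0.000j on G[3,0]
C2: Y=0.000+0.02816j on G[0,2]
I1: z[0]−=0.156, z[1]+=0.156
C3: Y=0.000+0.001651j on G[5,4]
R6: Y=0.06098+0.000j on G[5,1]
R7: Y=0.005556+0.000j on G[4,5]
V1: row V4−V3=41.4, i_V1 at 4,3
solve → V1=33.36-6.321j, V2=36.45-5.912j, V3=-0.4187-6.647j, V4=40.98-6.647j, V5=23.88-6.146j
aux → i_V1=-0.7603-1.031j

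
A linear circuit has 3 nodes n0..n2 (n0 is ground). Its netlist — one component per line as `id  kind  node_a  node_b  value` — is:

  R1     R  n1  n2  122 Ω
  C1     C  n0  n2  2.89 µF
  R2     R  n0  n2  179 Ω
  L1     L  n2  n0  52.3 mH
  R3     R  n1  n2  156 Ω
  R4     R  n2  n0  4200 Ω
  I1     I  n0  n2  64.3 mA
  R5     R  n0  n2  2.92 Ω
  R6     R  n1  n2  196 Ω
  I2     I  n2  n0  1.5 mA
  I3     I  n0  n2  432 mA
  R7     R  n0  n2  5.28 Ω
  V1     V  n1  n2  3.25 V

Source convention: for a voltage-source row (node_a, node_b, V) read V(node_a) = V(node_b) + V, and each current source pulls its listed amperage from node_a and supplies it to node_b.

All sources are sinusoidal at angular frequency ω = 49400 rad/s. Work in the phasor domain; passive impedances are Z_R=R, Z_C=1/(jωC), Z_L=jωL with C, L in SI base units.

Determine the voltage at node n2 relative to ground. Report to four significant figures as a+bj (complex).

Apply KCL at each of the 2 non-ground nodes and solve the resulting linear system.
Node n1: branches {R1, R3, R6, V1} → V_1 = 4.110-0.2277j
Node n2: branches {R1, C1, R2, L1, R3, R4, I1, R5, R6, I2, I3, R7, V1} → V_2 = 0.8599-0.2277j
Source currents: i(V1)=-0.06405+0.000j

0.8599-0.2277j V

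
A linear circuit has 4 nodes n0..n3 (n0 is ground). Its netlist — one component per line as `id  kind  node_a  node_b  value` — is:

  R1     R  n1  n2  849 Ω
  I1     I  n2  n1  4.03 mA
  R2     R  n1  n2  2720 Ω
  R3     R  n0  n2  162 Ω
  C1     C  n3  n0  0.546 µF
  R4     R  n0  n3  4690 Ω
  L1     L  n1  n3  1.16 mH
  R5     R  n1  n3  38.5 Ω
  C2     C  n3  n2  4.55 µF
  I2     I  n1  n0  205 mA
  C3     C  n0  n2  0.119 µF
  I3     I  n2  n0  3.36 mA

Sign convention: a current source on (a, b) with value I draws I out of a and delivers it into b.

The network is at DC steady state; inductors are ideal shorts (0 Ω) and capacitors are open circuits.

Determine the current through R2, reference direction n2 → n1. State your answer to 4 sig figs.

MNA unknowns: 3 node voltages V₁..V_3 plus 1 source current (L1)
R1: Y=0.001178 on G[1,2]
I1: z[2]−=0.00403, z[1]+=0.00403
R2: Y=0.0003676 on G[1,2]
R3: Y=0.006173 on G[0,2]
C1: Y=0.000 on G[3,0]
R4: Y=0.0002132 on G[0,3]
L1: row V1−V3=0, i_L1 at 1,3
R5: Y=0.02597 on G[1,3]
C2: Y=0.000 on G[3,2]
I2: z[1]−=0.205, z[0]+=0.205
C3: Y=0.000 on G[0,2]
I3: z[2]−=0.00336, z[0]+=0.00336
solve → V1=-139.7, V2=-28.93, V3=-139.7
aux → i_L1=-0.02979

0.04072 A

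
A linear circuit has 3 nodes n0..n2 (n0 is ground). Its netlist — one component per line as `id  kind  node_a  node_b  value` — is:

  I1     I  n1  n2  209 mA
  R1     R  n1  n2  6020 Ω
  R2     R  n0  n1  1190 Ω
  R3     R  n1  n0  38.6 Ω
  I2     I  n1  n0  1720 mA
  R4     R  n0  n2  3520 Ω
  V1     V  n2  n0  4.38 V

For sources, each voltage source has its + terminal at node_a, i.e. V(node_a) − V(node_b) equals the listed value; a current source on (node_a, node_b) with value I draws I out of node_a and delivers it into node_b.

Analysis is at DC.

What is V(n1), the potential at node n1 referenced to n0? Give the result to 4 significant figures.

MNA unknowns: 2 node voltages V₁..V_2 plus 1 source current (V1)
I1: z[1]−=0.209, z[2]+=0.209
R1: Y=0.0001661 on G[1,2]
R2: Y=0.0008403 on G[0,1]
R3: Y=0.02591 on G[1,0]
I2: z[1]−=1.72, z[0]+=1.72
R4: Y=0.0002841 on G[0,2]
V1: row V2−V0=4.38, i_V1 at 2,0
solve → V1=-71.65, V2=4.380
aux → i_V1=0.1951

-71.65 V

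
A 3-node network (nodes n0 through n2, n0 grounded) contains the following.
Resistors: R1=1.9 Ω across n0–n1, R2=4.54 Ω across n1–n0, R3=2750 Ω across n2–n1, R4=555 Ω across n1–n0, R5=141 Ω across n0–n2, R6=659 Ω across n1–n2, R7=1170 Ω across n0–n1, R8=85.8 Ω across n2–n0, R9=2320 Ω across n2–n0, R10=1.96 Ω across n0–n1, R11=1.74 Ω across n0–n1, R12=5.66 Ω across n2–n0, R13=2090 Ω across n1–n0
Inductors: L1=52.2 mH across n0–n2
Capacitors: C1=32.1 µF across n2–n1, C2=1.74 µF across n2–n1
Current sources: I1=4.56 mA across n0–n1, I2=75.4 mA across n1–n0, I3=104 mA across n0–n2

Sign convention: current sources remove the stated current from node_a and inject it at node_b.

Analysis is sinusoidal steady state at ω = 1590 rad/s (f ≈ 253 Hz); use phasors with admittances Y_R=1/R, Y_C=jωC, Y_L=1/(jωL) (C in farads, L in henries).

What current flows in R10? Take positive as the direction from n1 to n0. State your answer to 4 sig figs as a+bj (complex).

-0.01748+0.007886j A

Apply KCL at each of the 2 non-ground nodes and solve the resulting linear system.
Node n1: branches {R1, R2, R3, R4, R6, R7, C1, C2, R10, R11, I1, I2, R13} → V_1 = -0.03427+0.01546j
Node n2: branches {R3, R5, R6, L1, C1, C2, R8, R9, R12, I3} → V_2 = 0.4973-0.1142j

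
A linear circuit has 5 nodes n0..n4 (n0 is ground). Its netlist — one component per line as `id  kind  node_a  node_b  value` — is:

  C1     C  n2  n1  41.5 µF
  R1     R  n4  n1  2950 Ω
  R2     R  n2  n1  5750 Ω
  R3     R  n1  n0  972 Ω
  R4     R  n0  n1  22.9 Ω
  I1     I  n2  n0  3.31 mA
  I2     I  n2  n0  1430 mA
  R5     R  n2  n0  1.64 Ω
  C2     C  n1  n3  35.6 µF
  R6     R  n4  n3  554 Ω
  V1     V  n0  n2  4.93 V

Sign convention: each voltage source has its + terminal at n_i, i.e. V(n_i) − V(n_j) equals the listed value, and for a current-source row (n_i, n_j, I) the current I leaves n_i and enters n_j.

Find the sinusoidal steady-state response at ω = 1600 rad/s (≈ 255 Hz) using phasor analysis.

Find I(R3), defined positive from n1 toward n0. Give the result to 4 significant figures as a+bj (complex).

-0.003488-0.002344j A

MNA unknowns: 4 node voltages V₁..V_4 plus 1 source current (V1)
C1: Y=0.000+0.06640j on G[2,1]
R1: Y=0.0003390+0.000j on G[4,1]
R2: Y=0.0001739+0.000j on G[2,1]
R3: Y=0.001029+0.000j on G[1,0]
R4: Y=0.04367+0.000j on G[0,1]
I1: z[2]−=0.00331, z[0]+=0.00331
I2: z[2]−=1.43, z[0]+=1.43
R5: Y=0.6098+0.000j on G[2,0]
C2: Y=0.000+0.05696j on G[1,3]
R6: Y=0.001805+0.000j on G[4,3]
V1: row V0−V2=4.93, i_V1 at 0,2
solve → V1=-3.390-2.278j, V2=-4.930+0.000j, V3=-3.390-2.278j, V4=-3.390-2.278j
aux → i_V1=-1.724-0.1018j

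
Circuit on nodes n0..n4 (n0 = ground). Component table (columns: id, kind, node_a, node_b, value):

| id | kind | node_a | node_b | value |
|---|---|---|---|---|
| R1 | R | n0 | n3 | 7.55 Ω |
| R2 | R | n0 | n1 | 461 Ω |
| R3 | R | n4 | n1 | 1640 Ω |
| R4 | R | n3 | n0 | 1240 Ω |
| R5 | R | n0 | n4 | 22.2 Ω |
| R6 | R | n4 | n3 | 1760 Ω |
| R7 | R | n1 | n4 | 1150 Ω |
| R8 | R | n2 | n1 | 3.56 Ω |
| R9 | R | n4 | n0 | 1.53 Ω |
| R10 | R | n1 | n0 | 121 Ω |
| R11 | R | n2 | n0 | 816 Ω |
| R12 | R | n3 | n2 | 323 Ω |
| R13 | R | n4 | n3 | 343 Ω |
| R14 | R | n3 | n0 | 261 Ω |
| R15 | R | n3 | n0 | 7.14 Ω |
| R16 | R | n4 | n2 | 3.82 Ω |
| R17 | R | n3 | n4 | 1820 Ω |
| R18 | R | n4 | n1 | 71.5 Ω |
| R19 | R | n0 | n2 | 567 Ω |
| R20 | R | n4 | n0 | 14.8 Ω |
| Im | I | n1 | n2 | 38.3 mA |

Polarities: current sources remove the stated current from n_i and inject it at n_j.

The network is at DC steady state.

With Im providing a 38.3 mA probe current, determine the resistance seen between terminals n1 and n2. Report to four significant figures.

Apply KCL at each of the 4 non-ground nodes and solve the resulting linear system.
Node n1: branches {R2, R3, R7, R8, R10, R18, Im} → V_1 = -0.1134
Node n2: branches {R8, R11, R12, R16, R19, Im} → V_2 = 0.01245
Node n3: branches {R1, R4, R6, R12, R13, R14, R15, R17} → V_3 = 0.0001560
Node n4: branches {R3, R5, R6, R7, R9, R13, R16, R17, R18, R20} → V_4 = 0.001439

R_eq = 3.285 Ω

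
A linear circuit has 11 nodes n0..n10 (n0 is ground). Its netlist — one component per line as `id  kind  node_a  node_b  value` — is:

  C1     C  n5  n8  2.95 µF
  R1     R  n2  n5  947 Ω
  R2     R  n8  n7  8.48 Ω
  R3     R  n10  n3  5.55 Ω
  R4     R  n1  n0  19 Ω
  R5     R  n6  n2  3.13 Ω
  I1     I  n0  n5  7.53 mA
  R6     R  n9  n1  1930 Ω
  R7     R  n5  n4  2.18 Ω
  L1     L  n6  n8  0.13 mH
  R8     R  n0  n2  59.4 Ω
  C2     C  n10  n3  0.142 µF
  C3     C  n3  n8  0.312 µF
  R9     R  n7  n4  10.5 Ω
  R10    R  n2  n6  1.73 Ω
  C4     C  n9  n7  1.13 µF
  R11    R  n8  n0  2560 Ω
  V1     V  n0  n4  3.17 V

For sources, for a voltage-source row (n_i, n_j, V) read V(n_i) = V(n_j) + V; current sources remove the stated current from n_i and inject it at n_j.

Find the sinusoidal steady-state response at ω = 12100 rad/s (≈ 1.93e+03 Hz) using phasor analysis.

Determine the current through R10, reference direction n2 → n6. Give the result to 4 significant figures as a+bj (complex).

Element admittances at ω=12100 rad/s:
  Y(C1) = 0.000+0.03570j S between n5,n8
  Y(R1) = 0.001056+0.000j S between n2,n5
  Y(R2) = 0.1179+0.000j S between n8,n7
  Y(R3) = 0.1802+0.000j S between n10,n3
  Y(R4) = 0.05263+0.000j S between n1,n0
  Y(R5) = 0.3195+0.000j S between n6,n2
  I1: injects 0.00753 A into n5 (from n0)
  Y(R6) = 0.0005181+0.000j S between n9,n1
  Y(R7) = 0.4587+0.000j S between n5,n4
  Y(L1) = 0.000-0.6357j S between n6,n8
  Y(R8) = 0.01684+0.000j S between n0,n2
  Y(C2) = 0.000+0.001718j S between n10,n3
  Y(C3) = 0.000+0.003775j S between n3,n8
  Y(R9) = 0.09524+0.000j S between n7,n4
  Y(R10) = 0.5780+0.000j S between n2,n6
  Y(C4) = 0.000+0.01367j S between n9,n7
  Y(R11) = 0.0003906+0.000j S between n8,n0
  V1: constraint V(n0)−V(n4) = 3.17
Assemble and solve the 11×11 MNA system:
  V(n1)=-0.02750-0.002622j  V(n2)=-2.529-0.2255j  V(n3)=-2.569-0.2961j  V(n4)=-3.170+0.000j  V(n5)=-3.126+0.04270j  V(n6)=-2.576-0.2301j  V(n7)=-2.831-0.1631j  V(n8)=-2.569-0.2961j  V(n9)=-2.821-0.2690j  V(n10)=-2.569-0.2961j
  i(V1)=-0.05255-0.004051j

0.02701+0.002628j A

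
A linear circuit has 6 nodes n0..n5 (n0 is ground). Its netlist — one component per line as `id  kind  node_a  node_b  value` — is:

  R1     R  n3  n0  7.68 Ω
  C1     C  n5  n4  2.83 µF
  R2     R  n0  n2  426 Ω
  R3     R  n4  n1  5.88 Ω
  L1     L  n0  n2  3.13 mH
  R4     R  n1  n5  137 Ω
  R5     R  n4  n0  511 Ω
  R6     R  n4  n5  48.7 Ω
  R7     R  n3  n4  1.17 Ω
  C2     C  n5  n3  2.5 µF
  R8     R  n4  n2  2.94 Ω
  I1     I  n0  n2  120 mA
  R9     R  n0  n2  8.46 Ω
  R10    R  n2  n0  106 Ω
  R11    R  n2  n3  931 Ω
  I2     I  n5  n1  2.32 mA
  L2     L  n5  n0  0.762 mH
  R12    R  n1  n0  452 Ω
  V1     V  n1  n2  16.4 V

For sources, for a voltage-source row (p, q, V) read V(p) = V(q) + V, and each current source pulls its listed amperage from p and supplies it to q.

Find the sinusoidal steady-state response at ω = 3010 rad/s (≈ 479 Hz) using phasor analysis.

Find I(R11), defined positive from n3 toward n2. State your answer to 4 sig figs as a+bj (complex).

MNA unknowns: 5 node voltages V₁..V_5 plus 1 source current (V1)
R1: Y=0.1302+0.000j on G[3,0]
C1: Y=0.000+0.008518j on G[5,4]
R2: Y=0.002347+0.000j on G[0,2]
R3: Y=0.1701+0.000j on G[4,1]
L1: Y=0.000-0.1061j on G[0,2]
R4: Y=0.007299+0.000j on G[1,5]
R5: Y=0.001957+0.000j on G[4,0]
R6: Y=0.02053+0.000j on G[4,5]
R7: Y=0.8547+0.000j on G[3,4]
C2: Y=0.000+0.007525j on G[5,3]
R8: Y=0.3401+0.000j on G[4,2]
I1: z[0]−=0.12, z[2]+=0.12
R9: Y=0.1182+0.000j on G[0,2]
R10: Y=0.009434+0.000j on G[2,0]
R11: Y=0.001074+0.000j on G[2,3]
I2: z[5]−=0.00232, z[1]+=0.00232
L2: Y=0.000-0.4360j on G[5,0]
R12: Y=0.002212+0.000j on G[1,0]
V1: row V1−V2=16.4, i_V1 at 1,2
solve → V1=14.27-0.9980j, V2=-2.133-0.9980j, V3=2.243-0.7407j, V4=2.600-0.8334j, V5=-0.008290+0.4003j
aux → i_V1=-2.118+0.04041j

0.004700+0.0002764j A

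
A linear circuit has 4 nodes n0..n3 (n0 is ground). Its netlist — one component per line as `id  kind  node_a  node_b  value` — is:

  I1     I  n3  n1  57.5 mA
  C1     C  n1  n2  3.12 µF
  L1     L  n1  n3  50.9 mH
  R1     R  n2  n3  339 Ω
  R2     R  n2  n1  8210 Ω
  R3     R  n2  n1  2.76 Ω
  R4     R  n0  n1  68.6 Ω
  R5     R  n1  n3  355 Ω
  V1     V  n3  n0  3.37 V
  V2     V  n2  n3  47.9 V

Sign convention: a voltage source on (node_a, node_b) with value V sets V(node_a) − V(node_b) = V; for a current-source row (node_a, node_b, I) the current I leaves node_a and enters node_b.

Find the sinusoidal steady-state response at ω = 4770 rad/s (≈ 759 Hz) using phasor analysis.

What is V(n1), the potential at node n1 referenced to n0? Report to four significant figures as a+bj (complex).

Apply KCL at each of the 3 non-ground nodes and solve the resulting linear system.
Node n1: branches {I1, C1, L1, R2, R3, R4, R5} → V_1 = 49.11+0.5805j
Node n2: branches {C1, R1, R2, R3, V2} → V_2 = 51.27+0.000j
Node n3: branches {I1, L1, R1, R5, V1, V2} → V_3 = 3.370+0.000j
Source currents: i(V1)=-0.7160-0.008462j, i(V2)=-0.9310+0.1783j

49.11+0.5805j V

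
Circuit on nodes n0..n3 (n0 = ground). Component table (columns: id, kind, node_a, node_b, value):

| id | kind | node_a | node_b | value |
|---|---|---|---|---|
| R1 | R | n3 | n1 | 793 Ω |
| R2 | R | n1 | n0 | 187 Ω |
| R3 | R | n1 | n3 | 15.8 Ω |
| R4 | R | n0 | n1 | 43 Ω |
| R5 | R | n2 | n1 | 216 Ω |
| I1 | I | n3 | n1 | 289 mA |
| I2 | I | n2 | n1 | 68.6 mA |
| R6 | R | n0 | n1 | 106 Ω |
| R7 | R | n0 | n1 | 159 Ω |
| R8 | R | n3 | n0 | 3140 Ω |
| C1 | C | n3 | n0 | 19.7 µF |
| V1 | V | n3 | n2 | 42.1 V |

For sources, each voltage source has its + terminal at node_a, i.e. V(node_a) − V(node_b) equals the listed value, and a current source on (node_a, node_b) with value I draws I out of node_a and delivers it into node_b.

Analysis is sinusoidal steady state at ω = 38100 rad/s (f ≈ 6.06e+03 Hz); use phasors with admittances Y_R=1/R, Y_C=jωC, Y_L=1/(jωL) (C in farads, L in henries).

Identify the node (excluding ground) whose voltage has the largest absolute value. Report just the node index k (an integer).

Element admittances at ω=38100 rad/s:
  Y(R1) = 0.001261+0.000j S between n3,n1
  Y(R2) = 0.005348+0.000j S between n1,n0
  Y(R3) = 0.06329+0.000j S between n1,n3
  Y(R4) = 0.02326+0.000j S between n0,n1
  Y(R5) = 0.004630+0.000j S between n2,n1
  I1: injects 0.289 A into n1 (from n3)
  I2: injects 0.0686 A into n1 (from n2)
  Y(R6) = 0.009434+0.000j S between n0,n1
  Y(R7) = 0.006289+0.000j S between n0,n1
  Y(R8) = 0.0003185+0.000j S between n3,n0
  Y(C1) = 0.000+0.7506j S between n3,n0
  V1: constraint V(n3)−V(n2) = 42.1
Assemble and solve the 4×4 MNA system:
  V(n1)=1.431+0.05152j  V(n2)=-42.10+0.08454j  V(n3)=-0.003079+0.08454j
  i(V1)=-0.1329+0.0001528j

2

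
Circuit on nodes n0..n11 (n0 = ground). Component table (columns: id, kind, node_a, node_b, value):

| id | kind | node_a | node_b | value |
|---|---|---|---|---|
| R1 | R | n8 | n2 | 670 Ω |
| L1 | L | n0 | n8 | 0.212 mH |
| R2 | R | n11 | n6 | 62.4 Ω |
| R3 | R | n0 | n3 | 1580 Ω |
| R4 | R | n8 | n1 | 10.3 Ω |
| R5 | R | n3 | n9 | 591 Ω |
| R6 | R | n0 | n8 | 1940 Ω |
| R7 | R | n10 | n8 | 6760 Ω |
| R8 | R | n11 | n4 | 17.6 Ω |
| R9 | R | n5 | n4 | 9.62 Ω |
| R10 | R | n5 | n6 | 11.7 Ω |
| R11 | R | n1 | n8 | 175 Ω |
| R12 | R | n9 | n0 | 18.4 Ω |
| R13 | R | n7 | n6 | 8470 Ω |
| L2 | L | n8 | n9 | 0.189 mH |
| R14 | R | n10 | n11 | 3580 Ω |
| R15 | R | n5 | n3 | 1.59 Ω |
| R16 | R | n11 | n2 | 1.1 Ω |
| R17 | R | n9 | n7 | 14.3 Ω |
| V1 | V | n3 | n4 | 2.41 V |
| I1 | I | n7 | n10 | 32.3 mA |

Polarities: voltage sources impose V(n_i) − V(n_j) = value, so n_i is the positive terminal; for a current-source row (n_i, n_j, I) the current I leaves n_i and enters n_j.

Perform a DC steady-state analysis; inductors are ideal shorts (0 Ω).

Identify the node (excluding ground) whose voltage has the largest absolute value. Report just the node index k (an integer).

Element admittances at DC:
  Y(R1) = 0.001493 S between n8,n2
  L1: short n0↔n8 (DC inductor)
  Y(R2) = 0.01603 S between n11,n6
  Y(R3) = 0.0006329 S between n0,n3
  Y(R4) = 0.09709 S between n8,n1
  Y(R5) = 0.001692 S between n3,n9
  Y(R6) = 0.0005155 S between n0,n8
  Y(R7) = 0.0001479 S between n10,n8
  Y(R8) = 0.05682 S between n11,n4
  Y(R9) = 0.1040 S between n5,n4
  Y(R10) = 0.08547 S between n5,n6
  Y(R11) = 0.005714 S between n1,n8
  Y(R12) = 0.05435 S between n9,n0
  Y(R13) = 0.0001181 S between n7,n6
  L2: short n8↔n9 (DC inductor)
  Y(R14) = 0.0002793 S between n10,n11
  Y(R15) = 0.6289 S between n5,n3
  Y(R16) = 0.9091 S between n11,n2
  Y(R17) = 0.06993 S between n9,n7
  V1: constraint V(n3)−V(n4) = 2.41
  I1: injects 0.0323 A into n10 (from n7)
Assemble and solve the 14×14 MNA system:
  V(n1)=0.000  V(n2)=4.139  V(n3)=5.959  V(n4)=3.549  V(n5)=5.589  V(n6)=5.355  V(n7)=-0.4521  V(n8)=0.000  V(n9)=0.000  V(n10)=78.31  V(n11)=4.145
  i(L1)=0.003771  i(L2)=0.02153  i(V1)=-0.2461

10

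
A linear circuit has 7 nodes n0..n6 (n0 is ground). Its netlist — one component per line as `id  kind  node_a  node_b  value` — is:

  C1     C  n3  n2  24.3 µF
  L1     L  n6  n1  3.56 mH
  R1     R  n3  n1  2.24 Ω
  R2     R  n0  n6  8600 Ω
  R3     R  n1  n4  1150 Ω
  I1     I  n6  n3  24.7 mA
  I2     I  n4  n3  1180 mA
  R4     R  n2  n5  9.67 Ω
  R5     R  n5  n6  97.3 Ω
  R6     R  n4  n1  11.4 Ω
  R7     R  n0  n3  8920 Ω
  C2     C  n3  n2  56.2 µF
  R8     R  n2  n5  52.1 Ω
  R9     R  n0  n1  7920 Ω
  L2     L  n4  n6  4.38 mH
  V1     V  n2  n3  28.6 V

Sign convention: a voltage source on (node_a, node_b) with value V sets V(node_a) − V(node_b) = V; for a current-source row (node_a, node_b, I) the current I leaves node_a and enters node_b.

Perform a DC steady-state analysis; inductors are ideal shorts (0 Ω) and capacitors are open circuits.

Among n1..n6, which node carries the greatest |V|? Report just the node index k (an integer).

2

MNA unknowns: 6 node voltages V₁..V_6 plus 3 source currents (L1, L2, V1)
C1: Y=0.000 on G[3,2]
L1: row V6−V1=0, i_L1 at 6,1
R1: Y=0.4464 on G[3,1]
R2: Y=0.0001163 on G[0,6]
R3: Y=0.0008696 on G[1,4]
I1: z[6]−=0.0247, z[3]+=0.0247
I2: z[4]−=1.18, z[3]+=1.18
R4: Y=0.1034 on G[2,5]
R5: Y=0.01028 on G[5,6]
R6: Y=0.08772 on G[4,1]
R7: Y=0.0001121 on G[0,3]
C2: Y=0.000 on G[3,2]
R8: Y=0.01919 on G[2,5]
R9: Y=0.0001263 on G[0,1]
L2: row V4−V6=0, i_L2 at 4,6
V1: row V2−V3=28.6, i_V1 at 2,3
solve → V1=-0.6471, V2=30.00, V3=1.400, V4=-0.6471, V5=27.63, V6=-0.6471
aux → i_L1=-0.9140, i_L2=-1.180, i_V1=-0.2906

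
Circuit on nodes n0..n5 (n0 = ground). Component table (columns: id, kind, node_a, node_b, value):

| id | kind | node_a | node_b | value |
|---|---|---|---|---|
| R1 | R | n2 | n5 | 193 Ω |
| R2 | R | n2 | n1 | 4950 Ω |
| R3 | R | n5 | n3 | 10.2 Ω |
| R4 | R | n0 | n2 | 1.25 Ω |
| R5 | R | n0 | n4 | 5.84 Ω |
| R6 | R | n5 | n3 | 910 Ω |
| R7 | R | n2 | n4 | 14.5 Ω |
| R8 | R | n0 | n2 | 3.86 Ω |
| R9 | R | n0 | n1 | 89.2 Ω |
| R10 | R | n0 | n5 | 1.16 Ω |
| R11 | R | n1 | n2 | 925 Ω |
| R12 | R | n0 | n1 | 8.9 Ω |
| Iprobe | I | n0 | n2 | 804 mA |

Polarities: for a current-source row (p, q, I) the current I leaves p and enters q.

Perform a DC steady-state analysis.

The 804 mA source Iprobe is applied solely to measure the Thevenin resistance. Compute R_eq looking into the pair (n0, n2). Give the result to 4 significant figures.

R_eq = 0.8971 Ω

Apply KCL at each of the 5 non-ground nodes and solve the resulting linear system.
Node n1: branches {R2, R9, R11, R12} → V_1 = 0.007413
Node n2: branches {R1, R2, R4, R7, R8, R11, Iprobe} → V_2 = 0.7213
Node n3: branches {R3, R6} → V_3 = 0.004309
Node n4: branches {R5, R7} → V_4 = 0.2071
Node n5: branches {R1, R3, R6, R10} → V_5 = 0.004309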